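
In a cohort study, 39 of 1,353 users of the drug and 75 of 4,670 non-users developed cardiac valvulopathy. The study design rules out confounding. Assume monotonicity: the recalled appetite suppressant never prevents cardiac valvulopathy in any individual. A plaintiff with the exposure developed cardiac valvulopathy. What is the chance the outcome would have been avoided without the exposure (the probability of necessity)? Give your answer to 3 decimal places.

PN ≈ 0.443

p₁ = P(outcome | exposed) = 39/1353 = 0.028825
p₀ = P(outcome | unexposed) = 75/4670 = 0.01606
Under exogeneity and monotonicity, PN = (p₁ − p₀) / p₁.
PN = (0.028825 − 0.01606) / 0.028825 = 0.012765 / 0.028825 ≈ 0.4428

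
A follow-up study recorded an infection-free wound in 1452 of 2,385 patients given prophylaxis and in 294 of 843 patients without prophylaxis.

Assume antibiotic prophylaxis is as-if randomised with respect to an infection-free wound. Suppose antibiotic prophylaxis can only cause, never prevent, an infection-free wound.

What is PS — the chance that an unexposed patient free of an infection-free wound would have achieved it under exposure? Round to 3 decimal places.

PS ≈ 0.399

p₁ = P(outcome | exposed) = 1452/2385 = 0.60881
p₀ = P(outcome | unexposed) = 294/843 = 0.34875
Under exogeneity and monotonicity, PS = (p₁ − p₀) / (1 − p₀).
PS = (0.60881 − 0.34875) / (1 − 0.34875) = 0.26005 / 0.65125 ≈ 0.3993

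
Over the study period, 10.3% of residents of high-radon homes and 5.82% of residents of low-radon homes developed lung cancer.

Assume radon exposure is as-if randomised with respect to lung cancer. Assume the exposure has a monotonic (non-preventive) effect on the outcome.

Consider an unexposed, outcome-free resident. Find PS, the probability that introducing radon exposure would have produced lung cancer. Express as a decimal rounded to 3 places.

PS ≈ 0.048

p₁ = 0.103, p₀ = 0.0582.
Under exogeneity and monotonicity, PS = (p₁ − p₀) / (1 − p₀).
PS = (0.103 − 0.0582) / (1 − 0.0582) = 0.0448 / 0.9418 ≈ 0.0476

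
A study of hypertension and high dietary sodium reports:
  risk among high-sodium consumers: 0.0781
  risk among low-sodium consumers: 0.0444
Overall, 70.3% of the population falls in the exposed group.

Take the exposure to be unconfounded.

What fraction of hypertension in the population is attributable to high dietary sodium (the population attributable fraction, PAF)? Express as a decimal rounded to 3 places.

Let p₁ = 0.0781, p₀ = 0.0444.
Overall risk P(Y=1) = π·p₁ + (1−π)·p₀ = 0.703×0.0781 + 0.297×0.0444 = 0.068091.
Under exogeneity, PAF = [P(Y=1) − p₀] / P(Y=1).
PAF = (0.068091 − 0.0444) / 0.068091 ≈ 0.3479

PAF ≈ 0.348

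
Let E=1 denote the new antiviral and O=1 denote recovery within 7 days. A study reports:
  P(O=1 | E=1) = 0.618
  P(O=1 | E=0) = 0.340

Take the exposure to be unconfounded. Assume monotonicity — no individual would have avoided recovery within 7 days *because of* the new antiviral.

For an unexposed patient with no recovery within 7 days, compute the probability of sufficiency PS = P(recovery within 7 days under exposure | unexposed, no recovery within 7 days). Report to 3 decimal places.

PS ≈ 0.421

Let p₁ = 0.618, p₀ = 0.34.
Under exogeneity and monotonicity, PS = (p₁ − p₀) / (1 − p₀).
PS = (0.618 − 0.34) / (1 − 0.34) = 0.278 / 0.66 ≈ 0.4212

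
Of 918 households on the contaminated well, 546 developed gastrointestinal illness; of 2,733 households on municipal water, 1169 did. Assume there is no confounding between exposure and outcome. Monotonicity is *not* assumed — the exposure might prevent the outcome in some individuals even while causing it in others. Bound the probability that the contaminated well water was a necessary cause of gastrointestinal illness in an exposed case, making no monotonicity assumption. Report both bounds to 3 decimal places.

0.281 ≤ PN ≤ 0.962

p₁ = P(outcome | exposed) = 546/918 = 0.59477
p₀ = P(outcome | unexposed) = 1169/2733 = 0.42774
Under exogeneity alone the bounds on PN are max{0,(p₁−p₀)/p₁} ≤ PN ≤ min{1,(1−p₀)/p₁}.
  lower = (p₁ − p₀)/p₁ = 0.16704 / 0.59477 ≈ 0.2808
  upper = min{1, (1 − p₀)/p₁} = 0.57226 / 0.59477 ≈ 0.9622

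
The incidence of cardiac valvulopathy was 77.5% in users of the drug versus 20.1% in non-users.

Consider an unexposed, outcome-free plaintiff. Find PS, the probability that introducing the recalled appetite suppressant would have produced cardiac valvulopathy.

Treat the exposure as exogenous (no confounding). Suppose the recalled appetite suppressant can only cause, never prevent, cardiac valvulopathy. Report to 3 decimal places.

PS ≈ 0.718

p₁ = 0.775, p₀ = 0.201.
Under exogeneity and monotonicity, PS = (p₁ − p₀) / (1 − p₀).
PS = (0.775 − 0.201) / (1 − 0.201) = 0.574 / 0.799 ≈ 0.7184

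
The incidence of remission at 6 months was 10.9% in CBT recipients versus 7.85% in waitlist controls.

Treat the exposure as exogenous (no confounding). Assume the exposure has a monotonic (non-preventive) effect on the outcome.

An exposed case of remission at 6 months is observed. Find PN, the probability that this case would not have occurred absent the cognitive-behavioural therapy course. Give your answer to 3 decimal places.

p₁ = 0.109, p₀ = 0.0785.
Under exogeneity and monotonicity, PN = (p₁ − p₀) / p₁.
PN = (0.109 − 0.0785) / 0.109 = 0.0305 / 0.109 ≈ 0.2798

PN ≈ 0.280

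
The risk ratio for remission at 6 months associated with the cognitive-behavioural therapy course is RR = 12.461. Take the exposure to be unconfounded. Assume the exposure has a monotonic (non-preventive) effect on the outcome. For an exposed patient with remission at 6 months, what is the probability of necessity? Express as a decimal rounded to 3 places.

Under exogeneity and monotonicity, PN = (RR − 1) / RR = 1 − 1/RR.
PN = (12.461 − 1) / 12.461 = 11.46 / 12.461 ≈ 0.9197

PN ≈ 0.920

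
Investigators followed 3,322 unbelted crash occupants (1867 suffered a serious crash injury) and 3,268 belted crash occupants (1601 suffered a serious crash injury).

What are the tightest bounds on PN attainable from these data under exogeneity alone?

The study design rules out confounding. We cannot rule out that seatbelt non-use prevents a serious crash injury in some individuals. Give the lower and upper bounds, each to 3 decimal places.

0.128 ≤ PN ≤ 0.908

p₁ = P(outcome | exposed) = 1867/3322 = 0.56201
p₀ = P(outcome | unexposed) = 1601/3268 = 0.4899
Under exogeneity alone the bounds on PN are max{0,(p₁−p₀)/p₁} ≤ PN ≤ min{1,(1−p₀)/p₁}.
  lower = (p₁ − p₀)/p₁ = 0.072109 / 0.56201 ≈ 0.1283
  upper = min{1, (1 − p₀)/p₁} = 0.5101 / 0.56201 ≈ 0.9076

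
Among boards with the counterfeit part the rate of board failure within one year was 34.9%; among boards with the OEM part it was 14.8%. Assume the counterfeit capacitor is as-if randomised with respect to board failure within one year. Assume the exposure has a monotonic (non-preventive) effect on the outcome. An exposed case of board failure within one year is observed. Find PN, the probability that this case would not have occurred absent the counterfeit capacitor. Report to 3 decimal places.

PN ≈ 0.576

p₁ = 0.349, p₀ = 0.148.
Under exogeneity and monotonicity, PN = (p₁ − p₀) / p₁.
PN = (0.349 − 0.148) / 0.349 = 0.201 / 0.349 ≈ 0.5759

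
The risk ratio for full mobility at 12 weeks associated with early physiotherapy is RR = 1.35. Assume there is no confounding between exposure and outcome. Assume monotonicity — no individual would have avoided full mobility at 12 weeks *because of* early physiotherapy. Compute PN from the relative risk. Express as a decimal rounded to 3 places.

Under exogeneity and monotonicity, PN = (RR − 1) / RR = 1 − 1/RR.
PN = (1.35 − 1) / 1.35 = 0.35 / 1.35 ≈ 0.2593

PN ≈ 0.259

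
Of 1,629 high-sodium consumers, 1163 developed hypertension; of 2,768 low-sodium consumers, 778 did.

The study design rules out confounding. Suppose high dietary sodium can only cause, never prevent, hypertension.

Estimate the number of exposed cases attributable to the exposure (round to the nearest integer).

about 705 cases

p₁ = P(outcome | exposed) = 1163/1629 = 0.71393
p₀ = P(outcome | unexposed) = 778/2768 = 0.28107
PN = (p₁ − p₀)/p₁ = (0.71393 − 0.28107) / 0.71393 ≈ 0.60631.
Attributable cases ≈ PN × (exposed cases) = 0.60631 × 1163 ≈ 705.14.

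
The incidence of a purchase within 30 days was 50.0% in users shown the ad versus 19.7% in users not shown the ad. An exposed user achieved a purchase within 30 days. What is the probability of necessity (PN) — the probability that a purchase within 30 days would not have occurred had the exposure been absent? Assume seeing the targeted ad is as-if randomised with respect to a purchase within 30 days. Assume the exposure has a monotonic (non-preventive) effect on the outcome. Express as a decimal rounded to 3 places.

p₁ = 0.5, p₀ = 0.197.
Under exogeneity and monotonicity, PN = (p₁ − p₀) / p₁.
PN = (0.5 − 0.197) / 0.5 = 0.303 / 0.5 ≈ 0.6060

PN ≈ 0.606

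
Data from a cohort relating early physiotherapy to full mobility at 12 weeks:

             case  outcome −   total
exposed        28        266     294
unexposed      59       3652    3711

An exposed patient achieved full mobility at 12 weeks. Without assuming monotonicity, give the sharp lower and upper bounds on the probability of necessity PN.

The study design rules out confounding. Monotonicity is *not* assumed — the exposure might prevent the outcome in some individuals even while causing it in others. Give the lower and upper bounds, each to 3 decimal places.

0.833 ≤ PN ≤ 1.000

p₁ = P(outcome | exposed) = 28/294 = 0.095238
p₀ = P(outcome | unexposed) = 59/3711 = 0.015899
Under exogeneity alone the bounds on PN are max{0,(p₁−p₀)/p₁} ≤ PN ≤ min{1,(1−p₀)/p₁}.
  lower = (p₁ − p₀)/p₁ = 0.079339 / 0.095238 ≈ 0.8331
  upper = min{1, (1 − p₀)/p₁} = 0.9841 / 0.095238 ≈ 10.3331 → capped at 1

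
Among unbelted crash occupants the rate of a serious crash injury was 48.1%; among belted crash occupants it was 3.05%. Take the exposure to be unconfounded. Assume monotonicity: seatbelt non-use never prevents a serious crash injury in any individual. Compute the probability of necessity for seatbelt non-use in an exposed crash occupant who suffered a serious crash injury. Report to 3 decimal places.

p₁ = 0.481, p₀ = 0.0305.
Under exogeneity and monotonicity, PN = (p₁ − p₀) / p₁.
PN = (0.481 − 0.0305) / 0.481 = 0.4505 / 0.481 ≈ 0.9366

PN ≈ 0.937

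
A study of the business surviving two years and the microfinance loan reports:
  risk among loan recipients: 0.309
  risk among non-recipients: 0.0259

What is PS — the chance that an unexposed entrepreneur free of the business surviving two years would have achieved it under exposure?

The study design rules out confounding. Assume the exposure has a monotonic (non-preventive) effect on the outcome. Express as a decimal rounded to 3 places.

Let p₁ = 0.309, p₀ = 0.0259.
Under exogeneity and monotonicity, PS = (p₁ − p₀) / (1 − p₀).
PS = (0.309 − 0.0259) / (1 − 0.0259) = 0.2831 / 0.9741 ≈ 0.2906

PS ≈ 0.291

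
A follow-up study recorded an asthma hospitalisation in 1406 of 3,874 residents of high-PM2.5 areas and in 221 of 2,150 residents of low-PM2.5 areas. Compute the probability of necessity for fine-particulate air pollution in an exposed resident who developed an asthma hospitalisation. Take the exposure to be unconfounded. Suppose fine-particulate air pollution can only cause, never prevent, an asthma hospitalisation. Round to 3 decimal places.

PN ≈ 0.717

p₁ = P(outcome | exposed) = 1406/3874 = 0.36293
p₀ = P(outcome | unexposed) = 221/2150 = 0.10279
Under exogeneity and monotonicity, PN = (p₁ − p₀) / p₁.
PN = (0.36293 − 0.10279) / 0.36293 = 0.26014 / 0.36293 ≈ 0.7168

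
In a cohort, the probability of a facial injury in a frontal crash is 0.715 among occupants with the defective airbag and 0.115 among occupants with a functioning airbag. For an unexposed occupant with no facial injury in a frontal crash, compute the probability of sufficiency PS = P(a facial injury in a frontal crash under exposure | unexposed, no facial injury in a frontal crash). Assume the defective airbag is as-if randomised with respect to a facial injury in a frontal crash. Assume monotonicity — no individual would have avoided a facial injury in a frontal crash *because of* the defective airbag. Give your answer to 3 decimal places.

PS ≈ 0.678

Let p₁ = 0.715, p₀ = 0.115.
Under exogeneity and monotonicity, PS = (p₁ − p₀) / (1 − p₀).
PS = (0.715 − 0.115) / (1 − 0.115) = 0.6 / 0.885 ≈ 0.6780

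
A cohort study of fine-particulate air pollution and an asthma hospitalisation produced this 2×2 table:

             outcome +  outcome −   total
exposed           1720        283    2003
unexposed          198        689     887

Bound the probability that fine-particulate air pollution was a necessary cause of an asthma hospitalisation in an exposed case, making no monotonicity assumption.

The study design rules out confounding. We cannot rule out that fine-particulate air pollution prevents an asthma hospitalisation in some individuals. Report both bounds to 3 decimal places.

0.740 ≤ PN ≤ 0.905

p₁ = P(outcome | exposed) = 1720/2003 = 0.85871
p₀ = P(outcome | unexposed) = 198/887 = 0.22322
Under exogeneity alone the bounds on PN are max{0,(p₁−p₀)/p₁} ≤ PN ≤ min{1,(1−p₀)/p₁}.
  lower = (p₁ − p₀)/p₁ = 0.63549 / 0.85871 ≈ 0.7400
  upper = min{1, (1 − p₀)/p₁} = 0.77678 / 0.85871 ≈ 0.9046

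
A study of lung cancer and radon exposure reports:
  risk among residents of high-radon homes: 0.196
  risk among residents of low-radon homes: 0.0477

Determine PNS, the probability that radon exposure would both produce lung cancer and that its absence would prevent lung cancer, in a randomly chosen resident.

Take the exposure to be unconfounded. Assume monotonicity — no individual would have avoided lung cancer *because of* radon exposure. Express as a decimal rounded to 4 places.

PNS ≈ 0.1483

Let p₁ = 0.196, p₀ = 0.0477.
Under exogeneity and monotonicity, PNS = p₁ − p₀.
PNS = 0.196 − 0.0477 = 0.1483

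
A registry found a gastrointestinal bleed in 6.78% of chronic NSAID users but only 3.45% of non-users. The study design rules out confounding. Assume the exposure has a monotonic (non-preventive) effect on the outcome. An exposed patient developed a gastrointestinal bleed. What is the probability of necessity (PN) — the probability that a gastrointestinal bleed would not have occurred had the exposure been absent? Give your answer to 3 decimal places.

p₁ = 0.0678, p₀ = 0.0345.
Under exogeneity and monotonicity, PN = (p₁ − p₀) / p₁.
PN = (0.0678 − 0.0345) / 0.0678 = 0.0333 / 0.0678 ≈ 0.4912

PN ≈ 0.491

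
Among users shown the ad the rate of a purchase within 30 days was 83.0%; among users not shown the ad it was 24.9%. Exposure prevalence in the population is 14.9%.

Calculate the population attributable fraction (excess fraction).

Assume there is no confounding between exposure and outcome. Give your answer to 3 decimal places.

p₁ = 0.83, p₀ = 0.249.
Overall risk P(Y=1) = π·p₁ + (1−π)·p₀ = 0.149×0.83 + 0.851×0.249 = 0.33557.
Under exogeneity, PAF = [P(Y=1) − p₀] / P(Y=1).
PAF = (0.33557 − 0.249) / 0.33557 ≈ 0.2580

PAF ≈ 0.258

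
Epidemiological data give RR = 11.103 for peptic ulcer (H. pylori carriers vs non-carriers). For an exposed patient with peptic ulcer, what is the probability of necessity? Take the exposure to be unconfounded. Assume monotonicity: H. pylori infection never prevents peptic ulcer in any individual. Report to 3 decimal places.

Under exogeneity and monotonicity, PN = (RR − 1) / RR = 1 − 1/RR.
PN = (11.103 − 1) / 11.103 = 10.1 / 11.103 ≈ 0.9099

PN ≈ 0.910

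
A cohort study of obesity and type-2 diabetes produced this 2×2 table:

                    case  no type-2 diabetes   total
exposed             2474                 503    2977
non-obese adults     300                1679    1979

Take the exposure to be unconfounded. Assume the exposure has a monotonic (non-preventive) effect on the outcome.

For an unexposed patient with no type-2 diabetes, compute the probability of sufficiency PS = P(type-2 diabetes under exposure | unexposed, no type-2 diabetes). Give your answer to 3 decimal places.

p₁ = P(outcome | exposed) = 2474/2977 = 0.83104
p₀ = P(outcome | unexposed) = 300/1979 = 0.15159
Under exogeneity and monotonicity, PS = (p₁ − p₀) / (1 − p₀).
PS = (0.83104 − 0.15159) / (1 − 0.15159) = 0.67945 / 0.84841 ≈ 0.8008

PS ≈ 0.801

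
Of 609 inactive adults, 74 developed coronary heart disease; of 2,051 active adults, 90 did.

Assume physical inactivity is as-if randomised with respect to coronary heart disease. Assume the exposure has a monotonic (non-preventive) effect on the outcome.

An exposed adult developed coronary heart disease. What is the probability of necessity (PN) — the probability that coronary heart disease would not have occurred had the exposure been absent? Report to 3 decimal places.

PN ≈ 0.639

p₁ = P(outcome | exposed) = 74/609 = 0.12151
p₀ = P(outcome | unexposed) = 90/2051 = 0.043881
Under exogeneity and monotonicity, PN = (p₁ − p₀) / p₁.
PN = (0.12151 − 0.043881) / 0.12151 = 0.07763 / 0.12151 ≈ 0.6389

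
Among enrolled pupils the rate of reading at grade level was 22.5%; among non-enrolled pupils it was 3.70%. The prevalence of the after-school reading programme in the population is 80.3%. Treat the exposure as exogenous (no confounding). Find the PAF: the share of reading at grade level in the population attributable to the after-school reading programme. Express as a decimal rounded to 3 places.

PAF ≈ 0.803

p₁ = 0.225, p₀ = 0.037.
Overall risk P(Y=1) = π·p₁ + (1−π)·p₀ = 0.803×0.225 + 0.197×0.037 = 0.18796.
Under exogeneity, PAF = [P(Y=1) − p₀] / P(Y=1).
PAF = (0.18796 − 0.037) / 0.18796 ≈ 0.8032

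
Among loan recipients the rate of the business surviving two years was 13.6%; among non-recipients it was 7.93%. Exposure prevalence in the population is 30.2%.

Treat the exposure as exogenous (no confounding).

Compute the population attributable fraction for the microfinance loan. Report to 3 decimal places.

PAF ≈ 0.178

p₁ = 0.136, p₀ = 0.0793.
Overall risk P(Y=1) = π·p₁ + (1−π)·p₀ = 0.302×0.136 + 0.698×0.0793 = 0.096423.
Under exogeneity, PAF = [P(Y=1) − p₀] / P(Y=1).
PAF = (0.096423 − 0.0793) / 0.096423 ≈ 0.1776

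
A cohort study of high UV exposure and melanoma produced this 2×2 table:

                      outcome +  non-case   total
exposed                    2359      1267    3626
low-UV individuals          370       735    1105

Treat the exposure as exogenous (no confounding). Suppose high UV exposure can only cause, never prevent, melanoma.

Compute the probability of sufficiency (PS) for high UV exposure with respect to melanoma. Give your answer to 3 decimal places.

PS ≈ 0.475

p₁ = P(outcome | exposed) = 2359/3626 = 0.65058
p₀ = P(outcome | unexposed) = 370/1105 = 0.33484
Under exogeneity and monotonicity, PS = (p₁ − p₀)/(1 − p₀).
PS = (0.65058 − 0.33484) / 0.66516 ≈ 0.4747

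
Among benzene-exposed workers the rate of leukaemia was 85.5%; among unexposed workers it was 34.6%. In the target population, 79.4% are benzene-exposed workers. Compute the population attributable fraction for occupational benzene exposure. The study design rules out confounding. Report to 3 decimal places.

p₁ = 0.855, p₀ = 0.346.
Overall risk P(Y=1) = π·p₁ + (1−π)·p₀ = 0.794×0.855 + 0.206×0.346 = 0.75015.
Under exogeneity, PAF = [P(Y=1) − p₀] / P(Y=1).
PAF = (0.75015 − 0.346) / 0.75015 ≈ 0.5388

PAF ≈ 0.539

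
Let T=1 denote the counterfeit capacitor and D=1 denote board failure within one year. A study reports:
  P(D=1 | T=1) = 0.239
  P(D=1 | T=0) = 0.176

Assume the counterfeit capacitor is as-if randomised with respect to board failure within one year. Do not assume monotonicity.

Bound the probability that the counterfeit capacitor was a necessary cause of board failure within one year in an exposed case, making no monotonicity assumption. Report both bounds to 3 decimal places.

Let p₁ = 0.239, p₀ = 0.176.
Under exogeneity alone the bounds on PN are max{0,(p₁−p₀)/p₁} ≤ PN ≤ min{1,(1−p₀)/p₁}.
  lower = (p₁ − p₀)/p₁ = 0.063 / 0.239 ≈ 0.2636
  upper = min{1, (1 − p₀)/p₁} = 0.824 / 0.239 ≈ 3.4477 → capped at 1

0.264 ≤ PN ≤ 1.000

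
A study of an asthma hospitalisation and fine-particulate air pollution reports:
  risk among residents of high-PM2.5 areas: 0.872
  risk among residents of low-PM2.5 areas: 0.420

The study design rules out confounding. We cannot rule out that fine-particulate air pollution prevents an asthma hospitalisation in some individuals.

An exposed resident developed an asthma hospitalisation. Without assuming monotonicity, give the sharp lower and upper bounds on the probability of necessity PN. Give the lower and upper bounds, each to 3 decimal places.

Let p₁ = 0.872, p₀ = 0.42.
Under exogeneity alone the bounds on PN are max{0,(p₁−p₀)/p₁} ≤ PN ≤ min{1,(1−p₀)/p₁}.
  lower = (p₁ − p₀)/p₁ = 0.452 / 0.872 ≈ 0.5183
  upper = min{1, (1 − p₀)/p₁} = 0.58 / 0.872 ≈ 0.6651

0.518 ≤ PN ≤ 0.665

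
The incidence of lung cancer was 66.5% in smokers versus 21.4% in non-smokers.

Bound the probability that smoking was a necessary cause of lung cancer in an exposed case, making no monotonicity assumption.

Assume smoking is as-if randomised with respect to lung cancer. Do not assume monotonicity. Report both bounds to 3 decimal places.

p₁ = 0.665, p₀ = 0.214.
Under exogeneity alone the bounds on PN are max{0,(p₁−p₀)/p₁} ≤ PN ≤ min{1,(1−p₀)/p₁}.
  lower = (p₁ − p₀)/p₁ = 0.451 / 0.665 ≈ 0.6782
  upper = min{1, (1 − p₀)/p₁} = 0.786 / 0.665 ≈ 1.1820 → capped at 1

0.678 ≤ PN ≤ 1.000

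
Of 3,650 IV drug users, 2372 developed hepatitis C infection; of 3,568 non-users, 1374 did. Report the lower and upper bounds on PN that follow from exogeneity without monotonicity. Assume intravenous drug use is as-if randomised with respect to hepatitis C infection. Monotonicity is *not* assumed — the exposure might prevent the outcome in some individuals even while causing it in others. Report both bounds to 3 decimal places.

0.407 ≤ PN ≤ 0.946

p₁ = P(outcome | exposed) = 2372/3650 = 0.64986
p₀ = P(outcome | unexposed) = 1374/3568 = 0.38509
Under exogeneity alone the bounds on PN are max{0,(p₁−p₀)/p₁} ≤ PN ≤ min{1,(1−p₀)/p₁}.
  lower = (p₁ − p₀)/p₁ = 0.26477 / 0.64986 ≈ 0.4074
  upper = min{1, (1 − p₀)/p₁} = 0.61491 / 0.64986 ≈ 0.9462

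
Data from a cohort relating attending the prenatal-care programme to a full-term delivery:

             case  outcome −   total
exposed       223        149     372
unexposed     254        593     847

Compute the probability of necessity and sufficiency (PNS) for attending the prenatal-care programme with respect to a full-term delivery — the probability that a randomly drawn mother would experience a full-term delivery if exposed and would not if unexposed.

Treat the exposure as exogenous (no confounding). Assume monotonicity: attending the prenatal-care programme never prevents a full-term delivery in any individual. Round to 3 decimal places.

p₁ = P(outcome | exposed) = 223/372 = 0.59946
p₀ = P(outcome | unexposed) = 254/847 = 0.29988
Under exogeneity and monotonicity, PNS = p₁ − p₀.
PNS = 0.59946 − 0.29988 = 0.29958

PNS ≈ 0.300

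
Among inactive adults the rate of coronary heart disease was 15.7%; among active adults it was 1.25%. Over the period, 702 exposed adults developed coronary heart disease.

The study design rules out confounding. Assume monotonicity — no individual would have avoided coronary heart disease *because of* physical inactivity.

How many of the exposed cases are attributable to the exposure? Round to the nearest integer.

p₁ = 0.157, p₀ = 0.0125.
PN = (p₁ − p₀)/p₁ = (0.157 − 0.0125) / 0.157 ≈ 0.92038.
Attributable cases ≈ PN × (exposed cases) = 0.92038 × 702 ≈ 646.11.

about 646 cases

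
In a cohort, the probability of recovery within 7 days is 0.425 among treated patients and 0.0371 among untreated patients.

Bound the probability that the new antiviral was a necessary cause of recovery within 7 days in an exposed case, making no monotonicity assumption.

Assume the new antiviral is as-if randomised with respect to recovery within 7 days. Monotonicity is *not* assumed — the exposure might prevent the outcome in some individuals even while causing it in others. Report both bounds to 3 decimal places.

Let p₁ = 0.425, p₀ = 0.0371.
Under exogeneity alone the bounds on PN are max{0,(p₁−p₀)/p₁} ≤ PN ≤ min{1,(1−p₀)/p₁}.
  lower = (p₁ − p₀)/p₁ = 0.3879 / 0.425 ≈ 0.9127
  upper = min{1, (1 − p₀)/p₁} = 0.9629 / 0.425 ≈ 2.2656 → capped at 1

0.913 ≤ PN ≤ 1.000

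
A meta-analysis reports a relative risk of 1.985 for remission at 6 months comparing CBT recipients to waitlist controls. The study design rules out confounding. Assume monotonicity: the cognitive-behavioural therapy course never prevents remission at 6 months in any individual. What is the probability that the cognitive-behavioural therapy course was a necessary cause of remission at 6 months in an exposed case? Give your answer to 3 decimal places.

Under exogeneity and monotonicity, PN = (RR − 1) / RR = 1 − 1/RR.
PN = (1.985 − 1) / 1.985 = 0.985 / 1.985 ≈ 0.4962

PN ≈ 0.496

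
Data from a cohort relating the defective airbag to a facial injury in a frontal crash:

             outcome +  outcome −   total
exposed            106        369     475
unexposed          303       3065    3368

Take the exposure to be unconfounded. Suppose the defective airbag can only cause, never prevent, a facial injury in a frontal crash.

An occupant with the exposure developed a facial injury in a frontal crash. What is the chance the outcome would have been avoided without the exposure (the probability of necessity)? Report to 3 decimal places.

p₁ = P(outcome | exposed) = 106/475 = 0.22316
p₀ = P(outcome | unexposed) = 303/3368 = 0.089964
Under exogeneity and monotonicity, PN = (p₁ − p₀)/p₁.
PN = (0.22316 − 0.089964) / 0.22316 ≈ 0.5969

PN ≈ 0.597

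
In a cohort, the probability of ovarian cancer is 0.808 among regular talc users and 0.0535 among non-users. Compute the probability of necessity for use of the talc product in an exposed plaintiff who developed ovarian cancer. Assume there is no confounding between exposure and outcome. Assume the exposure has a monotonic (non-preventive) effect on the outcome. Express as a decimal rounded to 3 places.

PN ≈ 0.934

Let p₁ = 0.808, p₀ = 0.0535.
Under exogeneity and monotonicity, PN = (p₁ − p₀) / p₁.
PN = (0.808 − 0.0535) / 0.808 = 0.7545 / 0.808 ≈ 0.9338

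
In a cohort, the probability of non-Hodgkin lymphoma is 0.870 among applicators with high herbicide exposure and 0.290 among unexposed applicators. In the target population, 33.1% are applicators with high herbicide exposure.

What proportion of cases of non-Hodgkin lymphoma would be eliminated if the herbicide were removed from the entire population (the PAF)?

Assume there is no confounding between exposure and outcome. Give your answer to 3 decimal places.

PAF ≈ 0.398

Let p₁ = 0.87, p₀ = 0.29.
Overall risk P(Y=1) = π·p₁ + (1−π)·p₀ = 0.331×0.87 + 0.669×0.29 = 0.48198.
Under exogeneity, PAF = [P(Y=1) − p₀] / P(Y=1).
PAF = (0.48198 − 0.29) / 0.48198 ≈ 0.3983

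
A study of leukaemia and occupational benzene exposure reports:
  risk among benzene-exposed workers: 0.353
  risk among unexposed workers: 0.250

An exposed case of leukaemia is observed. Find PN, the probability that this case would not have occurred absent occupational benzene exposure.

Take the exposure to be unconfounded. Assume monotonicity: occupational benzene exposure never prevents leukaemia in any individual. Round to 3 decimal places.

PN ≈ 0.292

Let p₁ = 0.353, p₀ = 0.25.
Under exogeneity and monotonicity, PN = (p₁ − p₀) / p₁.
PN = (0.353 − 0.25) / 0.353 = 0.103 / 0.353 ≈ 0.2918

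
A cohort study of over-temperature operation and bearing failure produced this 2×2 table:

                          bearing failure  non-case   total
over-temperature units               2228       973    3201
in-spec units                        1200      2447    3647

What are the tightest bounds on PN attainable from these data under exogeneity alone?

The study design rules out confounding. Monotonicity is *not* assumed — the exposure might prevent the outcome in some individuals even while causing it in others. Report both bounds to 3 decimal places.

p₁ = P(outcome | exposed) = 2228/3201 = 0.69603
p₀ = P(outcome | unexposed) = 1200/3647 = 0.32904
Under exogeneity alone the bounds on PN are max{0,(p₁−p₀)/p₁} ≤ PN ≤ min{1,(1−p₀)/p₁}.
  lower = (p₁ − p₀)/p₁ = 0.36699 / 0.69603 ≈ 0.5273
  upper = min{1, (1 − p₀)/p₁} = 0.67096 / 0.69603 ≈ 0.9640

0.527 ≤ PN ≤ 0.964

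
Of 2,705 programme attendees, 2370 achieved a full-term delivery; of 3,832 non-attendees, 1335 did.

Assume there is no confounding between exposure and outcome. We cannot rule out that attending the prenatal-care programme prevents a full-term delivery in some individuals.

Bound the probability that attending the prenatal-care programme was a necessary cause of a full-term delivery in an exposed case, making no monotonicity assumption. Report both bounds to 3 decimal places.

0.602 ≤ PN ≤ 0.744

p₁ = P(outcome | exposed) = 2370/2705 = 0.87616
p₀ = P(outcome | unexposed) = 1335/3832 = 0.34838
Under exogeneity alone the bounds on PN are max{0,(p₁−p₀)/p₁} ≤ PN ≤ min{1,(1−p₀)/p₁}.
  lower = (p₁ − p₀)/p₁ = 0.52777 / 0.87616 ≈ 0.6024
  upper = min{1, (1 − p₀)/p₁} = 0.65162 / 0.87616 ≈ 0.7437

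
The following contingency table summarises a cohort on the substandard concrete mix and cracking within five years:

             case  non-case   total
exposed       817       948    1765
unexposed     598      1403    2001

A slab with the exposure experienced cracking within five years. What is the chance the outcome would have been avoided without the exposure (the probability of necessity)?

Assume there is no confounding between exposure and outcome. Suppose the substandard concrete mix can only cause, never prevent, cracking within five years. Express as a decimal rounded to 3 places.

PN ≈ 0.354

p₁ = P(outcome | exposed) = 817/1765 = 0.46289
p₀ = P(outcome | unexposed) = 598/2001 = 0.29885
Under exogeneity and monotonicity, PN = (p₁ − p₀) / p₁.
PN = (0.46289 − 0.29885) / 0.46289 = 0.16404 / 0.46289 ≈ 0.3544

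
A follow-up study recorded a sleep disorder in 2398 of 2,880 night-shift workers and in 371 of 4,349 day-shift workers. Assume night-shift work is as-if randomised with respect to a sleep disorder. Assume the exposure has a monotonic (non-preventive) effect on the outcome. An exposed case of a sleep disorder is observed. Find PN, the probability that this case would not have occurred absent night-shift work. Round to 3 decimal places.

PN ≈ 0.898

p₁ = P(outcome | exposed) = 2398/2880 = 0.83264
p₀ = P(outcome | unexposed) = 371/4349 = 0.085307
Under exogeneity and monotonicity, PN = (p₁ − p₀) / p₁.
PN = (0.83264 − 0.085307) / 0.83264 = 0.74733 / 0.83264 ≈ 0.8975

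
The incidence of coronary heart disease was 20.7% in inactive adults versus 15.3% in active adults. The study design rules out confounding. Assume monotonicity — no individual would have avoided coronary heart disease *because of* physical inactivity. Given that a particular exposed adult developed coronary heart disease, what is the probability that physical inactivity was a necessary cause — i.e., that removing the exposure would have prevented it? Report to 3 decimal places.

p₁ = 0.207, p₀ = 0.153.
Under exogeneity and monotonicity, PN = (p₁ − p₀) / p₁.
PN = (0.207 − 0.153) / 0.207 = 0.054 / 0.207 ≈ 0.2609

PN ≈ 0.261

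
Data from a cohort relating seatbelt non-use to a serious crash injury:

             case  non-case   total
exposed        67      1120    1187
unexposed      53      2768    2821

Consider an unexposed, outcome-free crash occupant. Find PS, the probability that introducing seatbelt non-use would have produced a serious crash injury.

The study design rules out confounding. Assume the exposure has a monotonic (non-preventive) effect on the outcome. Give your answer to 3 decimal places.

p₁ = P(outcome | exposed) = 67/1187 = 0.056445
p₀ = P(outcome | unexposed) = 53/2821 = 0.018788
Under exogeneity and monotonicity, PS = (p₁ − p₀) / (1 − p₀).
PS = (0.056445 − 0.018788) / (1 − 0.018788) = 0.037657 / 0.98121 ≈ 0.0384

PS ≈ 0.038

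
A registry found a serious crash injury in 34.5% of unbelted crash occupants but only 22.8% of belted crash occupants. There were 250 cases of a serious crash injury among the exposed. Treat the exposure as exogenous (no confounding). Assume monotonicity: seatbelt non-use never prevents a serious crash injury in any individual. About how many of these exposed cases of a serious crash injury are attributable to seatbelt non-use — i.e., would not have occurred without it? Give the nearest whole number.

p₁ = 0.345, p₀ = 0.228.
PN = (p₁ − p₀)/p₁ = (0.345 − 0.228) / 0.345 ≈ 0.33913.
Attributable cases ≈ PN × (exposed cases) = 0.33913 × 250 ≈ 84.78.

about 85 cases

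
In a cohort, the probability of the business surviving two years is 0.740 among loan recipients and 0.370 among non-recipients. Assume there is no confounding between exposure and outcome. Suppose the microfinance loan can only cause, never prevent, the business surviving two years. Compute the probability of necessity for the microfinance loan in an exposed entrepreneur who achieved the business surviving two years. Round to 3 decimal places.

PN ≈ 0.500

Let p₁ = 0.74, p₀ = 0.37.
Under exogeneity and monotonicity, PN = (p₁ − p₀) / p₁.
PN = (0.74 − 0.37) / 0.74 = 0.37 / 0.74 ≈ 0.5000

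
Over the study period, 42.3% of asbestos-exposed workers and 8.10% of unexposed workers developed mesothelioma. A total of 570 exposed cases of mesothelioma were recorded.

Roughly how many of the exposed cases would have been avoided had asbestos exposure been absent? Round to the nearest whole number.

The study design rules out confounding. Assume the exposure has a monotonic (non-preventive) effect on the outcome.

p₁ = 0.423, p₀ = 0.081.
PN = (p₁ − p₀)/p₁ = (0.423 − 0.081) / 0.423 ≈ 0.80851.
Attributable cases ≈ PN × (exposed cases) = 0.80851 × 570 ≈ 460.85.

about 461 cases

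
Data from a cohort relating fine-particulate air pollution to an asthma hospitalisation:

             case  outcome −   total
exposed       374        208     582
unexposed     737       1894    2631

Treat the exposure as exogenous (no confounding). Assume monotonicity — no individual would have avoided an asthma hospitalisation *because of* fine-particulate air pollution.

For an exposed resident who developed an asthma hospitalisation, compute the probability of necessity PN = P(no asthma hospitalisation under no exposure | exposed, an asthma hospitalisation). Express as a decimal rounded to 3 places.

p₁ = P(outcome | exposed) = 374/582 = 0.64261
p₀ = P(outcome | unexposed) = 737/2631 = 0.28012
Under exogeneity and monotonicity, PN = (p₁ − p₀) / p₁.
PN = (0.64261 − 0.28012) / 0.64261 = 0.36249 / 0.64261 ≈ 0.5641

PN ≈ 0.564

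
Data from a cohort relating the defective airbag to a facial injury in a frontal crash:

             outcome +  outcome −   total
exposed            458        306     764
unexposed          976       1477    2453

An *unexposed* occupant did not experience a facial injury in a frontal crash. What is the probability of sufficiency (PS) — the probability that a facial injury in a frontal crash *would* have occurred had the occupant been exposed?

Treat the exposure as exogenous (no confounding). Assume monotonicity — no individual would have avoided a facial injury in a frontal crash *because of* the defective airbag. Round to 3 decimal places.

p₁ = P(outcome | exposed) = 458/764 = 0.59948
p₀ = P(outcome | unexposed) = 976/2453 = 0.39788
Under exogeneity and monotonicity, PS = (p₁ − p₀) / (1 − p₀).
PS = (0.59948 − 0.39788) / (1 − 0.39788) = 0.2016 / 0.60212 ≈ 0.3348

PS ≈ 0.335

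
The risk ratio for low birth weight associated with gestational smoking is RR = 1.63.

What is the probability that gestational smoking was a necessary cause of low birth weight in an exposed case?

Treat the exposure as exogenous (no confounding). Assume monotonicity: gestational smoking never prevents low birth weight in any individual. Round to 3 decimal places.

PN ≈ 0.387

Under exogeneity and monotonicity, PN = (RR − 1) / RR = 1 − 1/RR.
PN = (1.63 − 1) / 1.63 = 0.63 / 1.63 ≈ 0.3865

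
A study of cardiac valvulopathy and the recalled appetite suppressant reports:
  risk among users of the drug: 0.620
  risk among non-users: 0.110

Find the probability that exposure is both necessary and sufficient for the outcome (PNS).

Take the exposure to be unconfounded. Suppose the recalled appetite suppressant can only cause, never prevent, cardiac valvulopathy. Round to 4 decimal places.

Let p₁ = 0.62, p₀ = 0.11.
Under exogeneity and monotonicity, PNS = p₁ − p₀.
PNS = 0.62 − 0.11 = 0.51

PNS ≈ 0.5100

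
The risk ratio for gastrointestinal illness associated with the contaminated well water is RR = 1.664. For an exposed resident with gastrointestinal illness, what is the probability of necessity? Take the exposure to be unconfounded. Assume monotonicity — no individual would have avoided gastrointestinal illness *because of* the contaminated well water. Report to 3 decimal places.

Under exogeneity and monotonicity, PN = (RR − 1) / RR = 1 − 1/RR.
PN = (1.664 − 1) / 1.664 = 0.664 / 1.664 ≈ 0.3990

PN ≈ 0.399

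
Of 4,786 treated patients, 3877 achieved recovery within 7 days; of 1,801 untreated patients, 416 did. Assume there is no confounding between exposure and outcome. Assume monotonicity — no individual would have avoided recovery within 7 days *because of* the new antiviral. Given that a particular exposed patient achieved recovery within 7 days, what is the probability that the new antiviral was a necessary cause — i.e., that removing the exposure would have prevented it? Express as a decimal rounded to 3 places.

p₁ = P(outcome | exposed) = 3877/4786 = 0.81007
p₀ = P(outcome | unexposed) = 416/1801 = 0.23098
Under exogeneity and monotonicity, PN = (p₁ − p₀) / p₁.
PN = (0.81007 − 0.23098) / 0.81007 = 0.57909 / 0.81007 ≈ 0.7149

PN ≈ 0.715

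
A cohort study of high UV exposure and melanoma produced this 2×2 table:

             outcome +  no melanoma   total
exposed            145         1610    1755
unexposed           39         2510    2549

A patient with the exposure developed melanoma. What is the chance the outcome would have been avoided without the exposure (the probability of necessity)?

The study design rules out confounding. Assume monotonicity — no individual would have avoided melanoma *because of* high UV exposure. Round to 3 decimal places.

PN ≈ 0.815

p₁ = P(outcome | exposed) = 145/1755 = 0.082621
p₀ = P(outcome | unexposed) = 39/2549 = 0.0153
Under exogeneity and monotonicity, PN = (p₁ − p₀)/p₁.
PN = (0.082621 − 0.0153) / 0.082621 ≈ 0.8148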